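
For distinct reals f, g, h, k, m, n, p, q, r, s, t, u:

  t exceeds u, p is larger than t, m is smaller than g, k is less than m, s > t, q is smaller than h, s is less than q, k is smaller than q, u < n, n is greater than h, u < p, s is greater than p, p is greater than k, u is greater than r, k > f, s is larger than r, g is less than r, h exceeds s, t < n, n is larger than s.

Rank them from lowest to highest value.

f < k < m < g < r < u < t < p < s < q < h < n

Each adjacent pair is fixed by a given relation: f < k; k < m; m < g; g < r; r < u; u < t; t < p; p < s; s < q; q < h; h < n. Chaining them end to end gives the full order.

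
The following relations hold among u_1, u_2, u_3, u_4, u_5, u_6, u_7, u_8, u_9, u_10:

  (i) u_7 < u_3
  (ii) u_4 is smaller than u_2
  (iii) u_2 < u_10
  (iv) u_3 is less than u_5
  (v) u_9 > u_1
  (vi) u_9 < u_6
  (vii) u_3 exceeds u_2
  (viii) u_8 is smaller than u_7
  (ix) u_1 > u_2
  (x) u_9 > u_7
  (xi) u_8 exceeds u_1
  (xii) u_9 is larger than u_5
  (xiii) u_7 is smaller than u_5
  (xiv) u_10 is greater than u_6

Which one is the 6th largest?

u_7

Chaining the given pairs: u_4 < u_2 < u_1 < u_8 < u_7 < u_3 < u_5 < u_9 < u_6 < u_10.
The 6th largest is u_7.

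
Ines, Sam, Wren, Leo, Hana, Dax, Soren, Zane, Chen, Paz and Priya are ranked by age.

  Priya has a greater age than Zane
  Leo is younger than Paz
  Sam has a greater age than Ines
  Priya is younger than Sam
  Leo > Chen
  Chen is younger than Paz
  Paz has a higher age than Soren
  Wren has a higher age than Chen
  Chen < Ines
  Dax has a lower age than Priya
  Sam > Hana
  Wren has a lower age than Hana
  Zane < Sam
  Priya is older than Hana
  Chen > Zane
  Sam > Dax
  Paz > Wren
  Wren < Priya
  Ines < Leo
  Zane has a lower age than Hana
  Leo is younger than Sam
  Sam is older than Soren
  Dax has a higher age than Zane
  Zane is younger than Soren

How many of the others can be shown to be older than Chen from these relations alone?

Directly above Chen: Ines, Wren, Leo, Paz.
One step further: Hana, Priya, Sam (7 so far).
Nothing else is reachable above Chen; 7 in all.

7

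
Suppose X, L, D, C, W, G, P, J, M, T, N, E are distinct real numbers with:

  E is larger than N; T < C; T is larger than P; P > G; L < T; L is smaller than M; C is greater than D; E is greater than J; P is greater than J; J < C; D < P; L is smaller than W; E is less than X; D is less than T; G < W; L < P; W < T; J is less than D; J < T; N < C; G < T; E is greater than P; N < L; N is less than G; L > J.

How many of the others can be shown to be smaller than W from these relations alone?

4

From W the given relations immediately reach G, L.
From those, J, N — 4 in total.
Nothing else is reachable below W; 4 in all.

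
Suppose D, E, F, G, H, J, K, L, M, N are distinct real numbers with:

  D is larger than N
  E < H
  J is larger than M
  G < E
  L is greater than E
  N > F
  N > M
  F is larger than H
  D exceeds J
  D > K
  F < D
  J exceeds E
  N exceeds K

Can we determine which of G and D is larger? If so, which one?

D

The relevant relations are G < E; E < H; H < F; F < N; N < D.
Together: G < E < H < F < N < D.
So D is larger.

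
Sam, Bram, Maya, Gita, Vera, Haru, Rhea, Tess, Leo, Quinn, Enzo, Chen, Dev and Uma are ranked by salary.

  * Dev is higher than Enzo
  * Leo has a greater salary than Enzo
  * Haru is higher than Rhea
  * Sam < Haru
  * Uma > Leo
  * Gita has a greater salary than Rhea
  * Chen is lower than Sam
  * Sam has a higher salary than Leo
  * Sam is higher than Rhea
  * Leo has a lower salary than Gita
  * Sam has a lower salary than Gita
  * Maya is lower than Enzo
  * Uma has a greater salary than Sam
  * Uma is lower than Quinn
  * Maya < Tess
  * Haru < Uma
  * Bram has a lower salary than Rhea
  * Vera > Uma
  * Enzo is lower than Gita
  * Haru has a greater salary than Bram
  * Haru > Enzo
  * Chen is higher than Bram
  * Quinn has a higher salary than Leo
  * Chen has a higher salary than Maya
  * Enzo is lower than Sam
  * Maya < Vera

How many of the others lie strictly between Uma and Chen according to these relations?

2

Chaining upward from Chen reaches: Sam, Haru, Gita, Quinn, Vera.
Chaining downward from Uma reaches: Maya, Bram, Enzo, Leo, Rhea, Sam, Haru.
Strictly between Chen and Uma are those in both lists: Sam, Haru — 2 elements.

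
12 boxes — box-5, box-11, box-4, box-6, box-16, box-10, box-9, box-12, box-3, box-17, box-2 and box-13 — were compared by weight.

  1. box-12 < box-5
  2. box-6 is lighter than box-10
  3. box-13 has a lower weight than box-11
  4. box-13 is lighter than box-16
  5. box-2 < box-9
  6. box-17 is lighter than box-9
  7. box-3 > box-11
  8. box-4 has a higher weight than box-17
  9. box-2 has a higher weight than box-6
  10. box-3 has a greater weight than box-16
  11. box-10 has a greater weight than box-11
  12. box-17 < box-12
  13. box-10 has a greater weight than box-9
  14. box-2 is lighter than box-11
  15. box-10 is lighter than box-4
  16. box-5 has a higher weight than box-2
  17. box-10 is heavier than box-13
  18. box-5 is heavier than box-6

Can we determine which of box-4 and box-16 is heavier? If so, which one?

Following every chain through box-16: above box-16 we get box-3; below box-16 we get box-13.
box-4 is not reached, and no chain runs the other way from box-4 to box-16.
So the given relations leave the order of box-16 and box-4 undetermined.

undetermined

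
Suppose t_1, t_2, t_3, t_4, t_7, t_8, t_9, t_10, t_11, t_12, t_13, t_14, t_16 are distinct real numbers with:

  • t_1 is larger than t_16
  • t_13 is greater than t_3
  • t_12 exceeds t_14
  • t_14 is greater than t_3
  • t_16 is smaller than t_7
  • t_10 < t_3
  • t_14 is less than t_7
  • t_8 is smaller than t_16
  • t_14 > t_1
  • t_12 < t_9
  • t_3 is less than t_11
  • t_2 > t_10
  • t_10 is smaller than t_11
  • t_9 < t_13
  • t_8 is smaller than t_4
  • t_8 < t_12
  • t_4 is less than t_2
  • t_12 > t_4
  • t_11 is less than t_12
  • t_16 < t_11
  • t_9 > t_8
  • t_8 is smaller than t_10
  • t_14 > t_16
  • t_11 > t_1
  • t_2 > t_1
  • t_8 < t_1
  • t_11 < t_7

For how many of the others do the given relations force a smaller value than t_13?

10

The elements the relations force below t_13 are t_8, t_16, t_4, t_1, t_10, t_3, t_14, t_11, t_12, t_9 — no chain reaches any other.
That is 10.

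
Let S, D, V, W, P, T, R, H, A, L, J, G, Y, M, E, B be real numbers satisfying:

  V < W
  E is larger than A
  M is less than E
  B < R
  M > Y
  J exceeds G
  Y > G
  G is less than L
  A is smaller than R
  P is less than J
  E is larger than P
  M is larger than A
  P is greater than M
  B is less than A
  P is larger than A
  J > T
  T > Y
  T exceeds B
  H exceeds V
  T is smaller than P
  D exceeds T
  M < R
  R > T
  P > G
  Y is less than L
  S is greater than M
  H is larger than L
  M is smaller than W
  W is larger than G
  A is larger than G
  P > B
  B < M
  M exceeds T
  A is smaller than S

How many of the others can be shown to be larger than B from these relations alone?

The elements the relations force above B are A, T, M, P, J, D, E, W, R, S — no chain reaches any other.
That is 10.

10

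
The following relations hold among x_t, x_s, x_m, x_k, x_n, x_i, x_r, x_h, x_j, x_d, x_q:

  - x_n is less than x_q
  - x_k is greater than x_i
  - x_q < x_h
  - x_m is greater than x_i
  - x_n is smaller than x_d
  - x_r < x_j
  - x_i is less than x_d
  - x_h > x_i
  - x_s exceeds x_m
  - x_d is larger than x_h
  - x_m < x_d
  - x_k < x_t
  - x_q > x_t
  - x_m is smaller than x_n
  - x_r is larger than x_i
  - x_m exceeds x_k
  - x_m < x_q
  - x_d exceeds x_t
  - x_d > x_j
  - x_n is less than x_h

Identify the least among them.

x_i

Chaining upward from x_i: directly above it, x_r, x_k, x_m, x_h, x_d; then x_t, x_s, x_j, x_n, x_q.
That covers every other element, and nothing is given below x_i, so x_i is the least.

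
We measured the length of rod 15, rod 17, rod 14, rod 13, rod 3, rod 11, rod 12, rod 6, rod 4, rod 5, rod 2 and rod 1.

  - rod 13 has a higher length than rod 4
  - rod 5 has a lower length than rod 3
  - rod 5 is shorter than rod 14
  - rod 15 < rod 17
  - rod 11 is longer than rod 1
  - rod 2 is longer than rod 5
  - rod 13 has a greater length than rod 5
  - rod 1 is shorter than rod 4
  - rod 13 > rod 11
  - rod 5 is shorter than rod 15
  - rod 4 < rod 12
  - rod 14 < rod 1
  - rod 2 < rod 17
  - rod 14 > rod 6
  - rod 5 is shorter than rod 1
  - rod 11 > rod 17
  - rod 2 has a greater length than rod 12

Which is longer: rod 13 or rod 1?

rod 13

Link the given pairs in sequence: rod 1 < rod 4; rod 4 < rod 12; rod 12 < rod 2; rod 2 < rod 17; rod 17 < rod 11; rod 11 < rod 13.
Together: rod 1 < rod 4 < rod 12 < rod 2 < rod 17 < rod 11 < rod 13.
So rod 1 < rod 13; rod 13 is the longer of the two.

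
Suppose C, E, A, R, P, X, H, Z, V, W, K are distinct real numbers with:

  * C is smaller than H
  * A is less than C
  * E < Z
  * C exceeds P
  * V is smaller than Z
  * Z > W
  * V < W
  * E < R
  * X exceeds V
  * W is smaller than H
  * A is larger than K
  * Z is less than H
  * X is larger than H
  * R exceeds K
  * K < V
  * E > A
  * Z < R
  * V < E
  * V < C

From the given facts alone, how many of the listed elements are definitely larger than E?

The elements the relations force above E are Z, H, X, R — no chain reaches any other.
That is 4.

4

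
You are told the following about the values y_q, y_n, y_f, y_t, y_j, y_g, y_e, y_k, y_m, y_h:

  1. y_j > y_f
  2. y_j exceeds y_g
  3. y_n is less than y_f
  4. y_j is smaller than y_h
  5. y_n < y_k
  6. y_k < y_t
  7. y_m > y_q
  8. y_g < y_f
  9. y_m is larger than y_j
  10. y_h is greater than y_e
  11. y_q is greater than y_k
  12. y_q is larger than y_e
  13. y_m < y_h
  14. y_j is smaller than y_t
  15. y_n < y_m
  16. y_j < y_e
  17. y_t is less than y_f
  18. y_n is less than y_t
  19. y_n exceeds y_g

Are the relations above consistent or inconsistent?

Chaining the given relations yields y_t < y_f < y_j, so y_t < y_j. But one relation states y_j < y_t. These cannot both hold.

inconsistent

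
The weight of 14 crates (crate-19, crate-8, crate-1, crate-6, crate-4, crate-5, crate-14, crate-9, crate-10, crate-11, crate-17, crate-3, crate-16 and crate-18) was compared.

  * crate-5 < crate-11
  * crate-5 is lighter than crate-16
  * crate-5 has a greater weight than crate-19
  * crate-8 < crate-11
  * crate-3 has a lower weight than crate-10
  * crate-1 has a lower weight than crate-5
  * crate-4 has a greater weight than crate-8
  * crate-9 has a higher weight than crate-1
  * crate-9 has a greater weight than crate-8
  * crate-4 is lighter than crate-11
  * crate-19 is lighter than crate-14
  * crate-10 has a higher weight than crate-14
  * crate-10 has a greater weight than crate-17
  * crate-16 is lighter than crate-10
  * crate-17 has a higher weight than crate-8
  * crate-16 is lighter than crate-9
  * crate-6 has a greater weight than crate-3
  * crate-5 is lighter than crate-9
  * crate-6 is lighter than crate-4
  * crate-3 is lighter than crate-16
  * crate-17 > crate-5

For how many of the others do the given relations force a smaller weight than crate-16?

From crate-16 the given relations immediately reach crate-3, crate-5.
From those, crate-1, crate-19 — 4 in total.
Nothing else is reachable below crate-16; 4 in all.

4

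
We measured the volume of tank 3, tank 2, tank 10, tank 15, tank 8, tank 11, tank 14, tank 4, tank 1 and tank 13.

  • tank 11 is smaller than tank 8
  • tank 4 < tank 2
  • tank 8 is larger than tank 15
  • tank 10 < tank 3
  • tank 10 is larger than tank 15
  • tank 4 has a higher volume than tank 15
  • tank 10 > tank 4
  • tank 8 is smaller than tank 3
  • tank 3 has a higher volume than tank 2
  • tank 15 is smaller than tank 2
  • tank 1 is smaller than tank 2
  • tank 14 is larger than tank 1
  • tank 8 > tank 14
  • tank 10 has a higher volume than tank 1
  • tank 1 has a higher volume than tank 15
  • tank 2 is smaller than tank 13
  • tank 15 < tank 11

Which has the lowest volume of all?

tank 15

Chaining upward from tank 15: directly above it, tank 11, tank 4, tank 1, tank 10, tank 8, tank 2; then tank 14, tank 13, tank 3.
That covers every other element, and nothing is given below tank 15, so tank 15 is the lowest volume.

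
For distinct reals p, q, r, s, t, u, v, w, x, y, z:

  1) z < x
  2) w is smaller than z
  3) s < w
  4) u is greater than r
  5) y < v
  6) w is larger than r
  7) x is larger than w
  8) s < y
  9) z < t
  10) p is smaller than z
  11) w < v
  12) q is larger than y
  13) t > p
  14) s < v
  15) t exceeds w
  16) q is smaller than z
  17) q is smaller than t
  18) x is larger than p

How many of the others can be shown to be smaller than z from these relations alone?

6

From z the given relations immediately reach p, q, w.
From those, s, y, r — 6 in total.
No other element is forced below z by the given relations, so the count is 6.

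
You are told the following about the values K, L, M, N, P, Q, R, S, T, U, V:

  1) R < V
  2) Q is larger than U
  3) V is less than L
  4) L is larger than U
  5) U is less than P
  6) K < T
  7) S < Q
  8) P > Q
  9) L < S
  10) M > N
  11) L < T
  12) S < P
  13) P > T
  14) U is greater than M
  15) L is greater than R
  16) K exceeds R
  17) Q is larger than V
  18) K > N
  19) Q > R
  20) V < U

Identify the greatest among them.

P

N is not greatest since N < M; R is not greatest since R < L; V is not greatest since V < U; K is not greatest since K < T; M is not greatest since M < U; U is not greatest since U < P; L is not greatest since L < S; S is not greatest since S < P; Q is not greatest since Q < P; T is not greatest since T < P.
Only P has nothing above it, so P is the greatest.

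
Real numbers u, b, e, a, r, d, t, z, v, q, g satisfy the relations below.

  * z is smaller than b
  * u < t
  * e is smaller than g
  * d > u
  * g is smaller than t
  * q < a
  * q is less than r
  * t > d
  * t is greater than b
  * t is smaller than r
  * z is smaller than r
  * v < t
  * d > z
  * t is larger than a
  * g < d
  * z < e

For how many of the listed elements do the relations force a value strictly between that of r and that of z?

5

Chaining upward from z reaches: b, e, g, d, t.
Chaining downward from r reaches: u, q, a, b, e, g, v, d, t.
Strictly between z and r are those in both lists: b, e, g, d, t — 5 elements.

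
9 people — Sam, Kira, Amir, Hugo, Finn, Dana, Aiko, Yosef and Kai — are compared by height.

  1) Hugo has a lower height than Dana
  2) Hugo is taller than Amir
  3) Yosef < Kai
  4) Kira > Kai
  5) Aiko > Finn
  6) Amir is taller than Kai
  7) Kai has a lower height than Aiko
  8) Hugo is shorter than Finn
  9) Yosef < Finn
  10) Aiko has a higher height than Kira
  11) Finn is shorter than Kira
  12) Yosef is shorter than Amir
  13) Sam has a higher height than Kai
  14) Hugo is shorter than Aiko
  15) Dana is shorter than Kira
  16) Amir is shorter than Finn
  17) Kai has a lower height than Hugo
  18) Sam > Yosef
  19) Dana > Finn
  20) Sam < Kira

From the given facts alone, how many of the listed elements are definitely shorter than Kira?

Directly below Kira: Kai, Finn, Sam, Dana.
One step further: Yosef, Amir, Hugo (7 so far).
Nothing else is reachable below Kira; 7 in all.

7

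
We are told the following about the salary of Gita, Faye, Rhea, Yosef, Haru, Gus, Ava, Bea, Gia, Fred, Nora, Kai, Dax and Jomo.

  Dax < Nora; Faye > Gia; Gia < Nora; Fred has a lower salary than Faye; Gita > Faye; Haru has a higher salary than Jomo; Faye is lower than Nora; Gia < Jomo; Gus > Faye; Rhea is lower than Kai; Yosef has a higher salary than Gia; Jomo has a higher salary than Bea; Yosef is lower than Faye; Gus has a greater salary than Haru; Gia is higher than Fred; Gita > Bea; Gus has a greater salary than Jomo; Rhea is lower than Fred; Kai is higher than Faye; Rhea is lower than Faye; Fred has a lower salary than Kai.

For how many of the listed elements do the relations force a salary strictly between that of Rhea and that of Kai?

The relations place Rhea below Kai. An element lies strictly between them when it is forced above Rhea and also forced below Kai.
Above Rhea: {Fred, Gia, Yosef, Jomo, Haru, Faye, Gus, Gita, Nora}. Below Kai: {Fred, Gia, Yosef, Faye}.
Intersection: {Fred, Gia, Yosef, Faye} — 4.

4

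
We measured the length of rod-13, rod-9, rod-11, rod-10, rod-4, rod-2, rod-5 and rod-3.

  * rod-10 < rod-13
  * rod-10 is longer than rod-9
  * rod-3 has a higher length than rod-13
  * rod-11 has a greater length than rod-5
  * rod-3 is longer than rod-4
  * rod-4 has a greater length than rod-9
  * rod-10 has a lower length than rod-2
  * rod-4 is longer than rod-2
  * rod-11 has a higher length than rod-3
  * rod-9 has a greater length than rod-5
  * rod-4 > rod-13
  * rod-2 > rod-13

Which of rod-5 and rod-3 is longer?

rod-5 < rod-9 and rod-9 < rod-10 give rod-5 < rod-10.
Then rod-10 < rod-13 extends the chain to rod-13.
Then rod-13 < rod-4 extends the chain to rod-4.
With rod-4 < rod-3: rod-5 < rod-9 < rod-10 < rod-13 < rod-4 < rod-3.
So rod-5 < rod-3; rod-3 is the longer of the two.

rod-3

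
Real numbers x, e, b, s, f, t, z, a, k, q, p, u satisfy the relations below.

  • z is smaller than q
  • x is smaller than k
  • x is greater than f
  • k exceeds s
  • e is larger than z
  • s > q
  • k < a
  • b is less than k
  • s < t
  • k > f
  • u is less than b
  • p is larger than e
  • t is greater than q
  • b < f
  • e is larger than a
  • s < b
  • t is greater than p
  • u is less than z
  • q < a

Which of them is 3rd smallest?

Piecing the relations together gives one ordering: u < z < q < s < b < f < x < k < a < e < p < t.
Counting 3 from the smallest end gives q.

q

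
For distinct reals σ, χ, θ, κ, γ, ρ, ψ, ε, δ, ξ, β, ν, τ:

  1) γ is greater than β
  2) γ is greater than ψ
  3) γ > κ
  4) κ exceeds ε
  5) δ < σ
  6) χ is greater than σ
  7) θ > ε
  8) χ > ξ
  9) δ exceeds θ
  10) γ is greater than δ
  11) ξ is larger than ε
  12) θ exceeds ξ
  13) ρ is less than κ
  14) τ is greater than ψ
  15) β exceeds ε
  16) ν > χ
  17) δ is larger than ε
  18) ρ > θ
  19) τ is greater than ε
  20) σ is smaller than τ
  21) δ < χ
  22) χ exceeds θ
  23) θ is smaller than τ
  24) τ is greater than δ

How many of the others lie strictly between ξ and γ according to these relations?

4

The relations place ξ below γ. An element lies strictly between them when it is forced above ξ and also forced below γ.
Above ξ: {θ, δ, σ, ρ, κ, χ, ν, τ}. Below γ: {ε, θ, δ, ρ, κ, β, ψ}.
Intersection: {θ, δ, ρ, κ} — 4.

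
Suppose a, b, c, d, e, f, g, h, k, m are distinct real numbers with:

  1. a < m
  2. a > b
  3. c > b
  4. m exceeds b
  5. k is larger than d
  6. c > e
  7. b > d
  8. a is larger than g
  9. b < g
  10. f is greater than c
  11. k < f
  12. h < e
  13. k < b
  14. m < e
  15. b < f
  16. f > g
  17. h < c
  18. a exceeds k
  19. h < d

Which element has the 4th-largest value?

m

Chaining the given pairs: h < d < k < b < g < a < m < e < c < f.
Counting 4 from the largest end gives m.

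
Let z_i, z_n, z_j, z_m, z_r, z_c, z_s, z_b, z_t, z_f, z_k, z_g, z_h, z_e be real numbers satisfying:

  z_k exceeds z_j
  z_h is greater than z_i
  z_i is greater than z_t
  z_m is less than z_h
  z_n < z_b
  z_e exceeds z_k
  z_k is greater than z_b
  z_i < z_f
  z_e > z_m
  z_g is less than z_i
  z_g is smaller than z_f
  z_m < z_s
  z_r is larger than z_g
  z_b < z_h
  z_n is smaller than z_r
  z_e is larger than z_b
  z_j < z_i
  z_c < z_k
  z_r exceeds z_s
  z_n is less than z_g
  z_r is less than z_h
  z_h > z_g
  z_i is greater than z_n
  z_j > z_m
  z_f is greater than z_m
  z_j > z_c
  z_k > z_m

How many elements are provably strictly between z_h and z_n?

4

The relations place z_n below z_h. An element lies strictly between them when it is forced above z_n and also forced below z_h.
Above z_n: {z_g, z_r, z_b, z_k, z_i, z_e, z_f}. Below z_h: {z_m, z_t, z_s, z_g, z_c, z_r, z_b, z_j, z_i}.
Intersection: {z_g, z_r, z_b, z_i} — 4.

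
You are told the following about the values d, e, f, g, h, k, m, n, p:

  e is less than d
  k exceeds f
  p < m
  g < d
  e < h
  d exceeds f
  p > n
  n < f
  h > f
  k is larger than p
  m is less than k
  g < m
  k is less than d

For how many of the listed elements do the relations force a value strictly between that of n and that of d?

4

Chaining upward from n reaches: p, f, m, h, k.
Chaining downward from d reaches: g, e, p, f, m, k.
Strictly between n and d are those in both lists: p, f, m, k — 4 elements.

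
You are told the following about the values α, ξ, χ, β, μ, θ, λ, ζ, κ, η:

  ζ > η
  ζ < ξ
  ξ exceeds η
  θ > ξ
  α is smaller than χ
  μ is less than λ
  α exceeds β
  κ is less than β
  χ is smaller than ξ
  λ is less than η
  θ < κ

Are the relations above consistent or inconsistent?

Chaining the given relations yields ξ < θ < κ < β < α < χ, so ξ < χ. But one relation states χ < ξ. These cannot both hold.

inconsistent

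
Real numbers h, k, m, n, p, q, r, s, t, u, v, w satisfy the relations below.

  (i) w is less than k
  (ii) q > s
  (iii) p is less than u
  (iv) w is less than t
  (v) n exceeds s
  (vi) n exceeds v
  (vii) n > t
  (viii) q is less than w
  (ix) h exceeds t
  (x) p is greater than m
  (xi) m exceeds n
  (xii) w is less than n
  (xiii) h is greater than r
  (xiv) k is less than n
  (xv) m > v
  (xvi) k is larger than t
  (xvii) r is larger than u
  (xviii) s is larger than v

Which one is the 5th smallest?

The consecutive relations fix a unique order: v < s < q < w < t < k < n < m < p < u < r < h.
Counting 5 from the smallest end gives t.

t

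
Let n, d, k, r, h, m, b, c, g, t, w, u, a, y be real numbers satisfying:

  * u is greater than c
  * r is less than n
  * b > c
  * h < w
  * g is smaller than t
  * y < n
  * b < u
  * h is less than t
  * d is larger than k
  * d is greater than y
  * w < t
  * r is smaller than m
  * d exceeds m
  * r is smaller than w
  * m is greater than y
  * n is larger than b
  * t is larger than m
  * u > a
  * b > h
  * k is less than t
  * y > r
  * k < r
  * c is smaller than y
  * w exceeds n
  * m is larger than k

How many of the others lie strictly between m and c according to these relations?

The relations place c below m. An element lies strictly between them when it is forced above c and also forced below m.
Above c: {b, y, n, d, w, t, u}. Below m: {k, r, y}.
Intersection: {y} — 1.

1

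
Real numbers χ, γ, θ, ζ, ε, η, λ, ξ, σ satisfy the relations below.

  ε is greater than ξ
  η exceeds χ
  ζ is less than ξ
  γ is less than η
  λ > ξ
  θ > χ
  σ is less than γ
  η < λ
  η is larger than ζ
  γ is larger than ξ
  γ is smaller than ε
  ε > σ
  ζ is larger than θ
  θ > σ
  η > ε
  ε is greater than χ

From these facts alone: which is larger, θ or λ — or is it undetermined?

Chaining the given relations: θ < ζ < ξ < γ < ε < η < λ.
So λ is larger.

λ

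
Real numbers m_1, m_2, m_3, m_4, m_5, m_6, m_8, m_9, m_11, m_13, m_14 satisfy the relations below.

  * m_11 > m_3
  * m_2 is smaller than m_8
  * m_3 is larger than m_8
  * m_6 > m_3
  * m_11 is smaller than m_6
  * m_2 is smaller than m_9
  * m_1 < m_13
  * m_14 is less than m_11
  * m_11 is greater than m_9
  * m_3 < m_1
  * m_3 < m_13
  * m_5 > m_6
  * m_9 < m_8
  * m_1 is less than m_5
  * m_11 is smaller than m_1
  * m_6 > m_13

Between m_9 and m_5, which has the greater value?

Chaining the given relations: m_9 < m_8 < m_3 < m_11 < m_1 < m_13 < m_6 < m_5.
So m_9 < m_5; m_5 is the larger of the two.

m_5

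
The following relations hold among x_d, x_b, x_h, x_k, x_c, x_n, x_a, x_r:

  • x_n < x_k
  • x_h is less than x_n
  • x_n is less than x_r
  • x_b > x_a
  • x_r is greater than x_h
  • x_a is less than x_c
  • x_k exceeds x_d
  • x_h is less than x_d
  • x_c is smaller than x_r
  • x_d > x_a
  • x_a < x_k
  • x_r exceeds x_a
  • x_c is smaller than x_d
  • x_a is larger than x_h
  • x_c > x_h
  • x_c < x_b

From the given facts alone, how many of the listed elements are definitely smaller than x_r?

The elements the relations force below x_r are x_h, x_a, x_c, x_n — no chain reaches any other.
That is 4.

4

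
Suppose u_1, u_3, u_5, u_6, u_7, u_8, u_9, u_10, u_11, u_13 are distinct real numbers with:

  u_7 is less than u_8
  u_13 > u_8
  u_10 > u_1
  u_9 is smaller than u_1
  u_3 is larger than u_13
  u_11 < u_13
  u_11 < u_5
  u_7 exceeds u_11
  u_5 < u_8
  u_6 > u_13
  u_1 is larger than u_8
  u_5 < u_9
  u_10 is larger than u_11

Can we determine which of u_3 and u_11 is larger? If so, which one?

u_3

u_11 < u_7 < u_8 < u_13 < u_3, by transitivity through u_7, u_8, u_13.
So u_3 is larger.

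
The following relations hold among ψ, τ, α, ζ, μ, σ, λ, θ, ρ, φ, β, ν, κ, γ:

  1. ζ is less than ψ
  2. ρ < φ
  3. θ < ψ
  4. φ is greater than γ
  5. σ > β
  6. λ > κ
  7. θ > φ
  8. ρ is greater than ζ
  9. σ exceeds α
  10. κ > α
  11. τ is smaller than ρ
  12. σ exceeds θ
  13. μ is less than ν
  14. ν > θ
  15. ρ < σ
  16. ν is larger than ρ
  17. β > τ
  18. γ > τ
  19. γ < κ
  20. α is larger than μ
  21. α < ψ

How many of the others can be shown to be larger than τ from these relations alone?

Directly above τ: γ, ρ, β.
One step further: φ, κ, σ, ν (7 so far).
One step further: θ, λ (9 so far).
One step further: ψ (10 so far).
Nothing else is reachable above τ; 10 in all.

10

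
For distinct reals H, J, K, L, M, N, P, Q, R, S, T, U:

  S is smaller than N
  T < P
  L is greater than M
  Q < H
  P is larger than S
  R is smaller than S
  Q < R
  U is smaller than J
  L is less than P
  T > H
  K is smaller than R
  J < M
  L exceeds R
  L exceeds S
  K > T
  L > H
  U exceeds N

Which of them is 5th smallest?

Chaining the given pairs: Q < H < T < K < R < S < N < U < J < M < L < P.
Counting 5 from the smallest end gives R.

R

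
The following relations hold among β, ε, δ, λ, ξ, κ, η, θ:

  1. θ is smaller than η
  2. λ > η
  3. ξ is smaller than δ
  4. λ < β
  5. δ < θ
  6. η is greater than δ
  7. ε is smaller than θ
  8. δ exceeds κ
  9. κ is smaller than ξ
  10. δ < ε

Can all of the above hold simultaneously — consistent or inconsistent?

consistent

Every relation is compatible with κ < ξ < δ < ε < θ < η < λ < β; the set is consistent.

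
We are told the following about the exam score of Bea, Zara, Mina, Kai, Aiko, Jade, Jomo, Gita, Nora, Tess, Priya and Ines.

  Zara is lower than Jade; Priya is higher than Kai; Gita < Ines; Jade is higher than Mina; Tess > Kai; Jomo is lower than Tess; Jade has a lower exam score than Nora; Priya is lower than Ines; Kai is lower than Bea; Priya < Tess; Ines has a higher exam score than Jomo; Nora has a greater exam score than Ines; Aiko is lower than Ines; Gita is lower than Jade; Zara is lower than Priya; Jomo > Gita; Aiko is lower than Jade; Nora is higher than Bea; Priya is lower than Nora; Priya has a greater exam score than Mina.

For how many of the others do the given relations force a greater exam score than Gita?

The elements the relations force above Gita are Jomo, Jade, Ines, Tess, Nora — no chain reaches any other.
That is 5.

5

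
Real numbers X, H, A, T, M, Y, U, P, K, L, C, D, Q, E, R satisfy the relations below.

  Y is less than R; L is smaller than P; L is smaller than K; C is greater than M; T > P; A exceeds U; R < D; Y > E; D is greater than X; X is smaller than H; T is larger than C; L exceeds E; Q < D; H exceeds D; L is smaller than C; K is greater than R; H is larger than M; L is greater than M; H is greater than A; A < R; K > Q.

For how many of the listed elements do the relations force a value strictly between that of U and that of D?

2

Chaining upward from U reaches: A, R, K, H.
Chaining downward from D reaches: E, Q, Y, X, A, R.
Strictly between U and D are those in both lists: A, R — 2 elements.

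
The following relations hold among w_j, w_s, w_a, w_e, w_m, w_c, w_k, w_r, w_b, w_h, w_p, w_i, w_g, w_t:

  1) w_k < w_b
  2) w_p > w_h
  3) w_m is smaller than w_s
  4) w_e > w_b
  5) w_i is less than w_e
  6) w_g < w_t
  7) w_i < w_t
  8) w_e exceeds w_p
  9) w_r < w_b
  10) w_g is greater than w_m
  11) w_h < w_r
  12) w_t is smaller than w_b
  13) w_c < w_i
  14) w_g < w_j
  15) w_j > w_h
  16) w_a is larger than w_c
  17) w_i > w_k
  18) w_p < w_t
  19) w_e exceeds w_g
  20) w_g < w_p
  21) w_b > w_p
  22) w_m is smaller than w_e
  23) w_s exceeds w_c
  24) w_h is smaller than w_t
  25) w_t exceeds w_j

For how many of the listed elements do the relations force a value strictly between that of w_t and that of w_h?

The relations place w_h below w_t. An element lies strictly between them when it is forced above w_h and also forced below w_t.
Above w_h: {w_j, w_p, w_r, w_b, w_e}. Below w_t: {w_m, w_c, w_k, w_g, w_i, w_j, w_p}.
Intersection: {w_j, w_p} — 2.

2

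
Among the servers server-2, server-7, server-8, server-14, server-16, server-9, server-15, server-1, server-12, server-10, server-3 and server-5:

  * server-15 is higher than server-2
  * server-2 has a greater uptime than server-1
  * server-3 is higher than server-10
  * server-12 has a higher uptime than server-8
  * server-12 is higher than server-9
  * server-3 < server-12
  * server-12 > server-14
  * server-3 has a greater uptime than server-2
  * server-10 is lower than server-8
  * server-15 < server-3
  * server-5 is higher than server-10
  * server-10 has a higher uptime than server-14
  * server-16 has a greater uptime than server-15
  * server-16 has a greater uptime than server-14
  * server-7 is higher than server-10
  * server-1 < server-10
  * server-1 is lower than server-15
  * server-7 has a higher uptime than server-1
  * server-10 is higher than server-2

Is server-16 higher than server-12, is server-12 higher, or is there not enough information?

Following every chain through server-16: below server-16 we get server-1, server-14, server-2, server-15.
server-12 is not reached, and no chain runs the other way from server-12 to server-16.
So the given relations leave the order of server-16 and server-12 undetermined.

undetermined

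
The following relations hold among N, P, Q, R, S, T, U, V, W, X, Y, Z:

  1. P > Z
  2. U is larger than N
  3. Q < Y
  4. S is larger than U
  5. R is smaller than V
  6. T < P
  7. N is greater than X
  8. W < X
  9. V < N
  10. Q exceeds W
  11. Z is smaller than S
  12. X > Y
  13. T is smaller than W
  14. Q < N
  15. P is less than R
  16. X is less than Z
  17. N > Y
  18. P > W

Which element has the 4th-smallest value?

Piecing the relations together gives one ordering: T < W < Q < Y < X < Z < P < R < V < N < U < S.
Counting 4 from the smallest end gives Y.

Y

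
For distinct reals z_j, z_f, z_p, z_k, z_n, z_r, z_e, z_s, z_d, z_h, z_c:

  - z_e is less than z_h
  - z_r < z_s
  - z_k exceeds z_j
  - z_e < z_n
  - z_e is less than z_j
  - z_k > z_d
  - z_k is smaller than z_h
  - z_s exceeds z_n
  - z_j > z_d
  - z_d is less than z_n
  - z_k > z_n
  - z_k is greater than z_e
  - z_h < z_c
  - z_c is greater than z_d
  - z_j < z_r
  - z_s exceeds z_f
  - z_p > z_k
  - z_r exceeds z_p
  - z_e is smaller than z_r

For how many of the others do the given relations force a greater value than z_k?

From z_k the given relations immediately reach z_h, z_p.
From those, z_r, z_c — 4 in total.
From those, z_s — 5 in total.
Nothing else is reachable above z_k; 5 in all.

5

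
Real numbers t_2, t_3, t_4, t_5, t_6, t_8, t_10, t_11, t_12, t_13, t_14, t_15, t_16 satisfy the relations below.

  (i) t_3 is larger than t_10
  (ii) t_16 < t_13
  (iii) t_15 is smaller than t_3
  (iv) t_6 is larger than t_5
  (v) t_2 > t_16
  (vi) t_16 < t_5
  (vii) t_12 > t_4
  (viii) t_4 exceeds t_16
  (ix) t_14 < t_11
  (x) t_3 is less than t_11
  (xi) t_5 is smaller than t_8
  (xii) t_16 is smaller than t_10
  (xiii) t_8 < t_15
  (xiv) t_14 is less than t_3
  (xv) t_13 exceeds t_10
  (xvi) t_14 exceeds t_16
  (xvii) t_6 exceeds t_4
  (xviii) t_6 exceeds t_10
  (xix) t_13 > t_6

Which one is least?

t_4 is not least since t_16 < t_4; t_10 is not least since t_16 < t_10; t_5 is not least since t_16 < t_5; t_12 is not least since t_4 < t_12; t_8 is not least since t_5 < t_8; t_15 is not least since t_8 < t_15; t_2 is not least since t_16 < t_2; t_14 is not least since t_16 < t_14; t_3 is not least since t_14 < t_3; t_6 is not least since t_5 < t_6; t_11 is not least since t_3 < t_11; t_13 is not least since t_6 < t_13.
Only t_16 has nothing below it, so t_16 is the least.

t_16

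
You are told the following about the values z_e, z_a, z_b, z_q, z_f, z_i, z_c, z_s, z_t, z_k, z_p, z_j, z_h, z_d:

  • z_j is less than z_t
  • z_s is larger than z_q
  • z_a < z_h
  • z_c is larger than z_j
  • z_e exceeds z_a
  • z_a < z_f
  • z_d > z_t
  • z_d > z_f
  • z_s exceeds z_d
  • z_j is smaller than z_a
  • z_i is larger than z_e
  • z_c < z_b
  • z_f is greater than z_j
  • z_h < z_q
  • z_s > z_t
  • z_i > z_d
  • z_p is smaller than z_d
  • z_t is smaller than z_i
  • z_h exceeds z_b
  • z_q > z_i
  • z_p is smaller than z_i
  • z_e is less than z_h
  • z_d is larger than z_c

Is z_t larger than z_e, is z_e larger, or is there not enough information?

Following every chain through z_t: above z_t we get z_d, z_i, z_q, z_s; below z_t we get z_j.
z_e is not reached, and no chain runs the other way from z_e to z_t.
So the given relations leave the order of z_t and z_e undetermined.

undetermined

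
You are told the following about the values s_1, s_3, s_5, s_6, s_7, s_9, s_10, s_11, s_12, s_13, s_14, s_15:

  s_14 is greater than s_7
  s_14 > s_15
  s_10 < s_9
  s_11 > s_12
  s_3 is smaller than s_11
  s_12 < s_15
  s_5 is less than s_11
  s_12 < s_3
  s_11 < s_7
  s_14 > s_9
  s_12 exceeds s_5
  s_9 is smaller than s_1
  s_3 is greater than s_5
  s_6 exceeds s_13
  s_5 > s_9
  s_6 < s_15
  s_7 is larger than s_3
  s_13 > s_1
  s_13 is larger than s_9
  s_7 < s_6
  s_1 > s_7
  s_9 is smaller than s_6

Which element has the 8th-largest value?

s_3

Piecing the relations together gives one ordering: s_10 < s_9 < s_5 < s_12 < s_3 < s_11 < s_7 < s_1 < s_13 < s_6 < s_15 < s_14.
The 8th largest is s_3.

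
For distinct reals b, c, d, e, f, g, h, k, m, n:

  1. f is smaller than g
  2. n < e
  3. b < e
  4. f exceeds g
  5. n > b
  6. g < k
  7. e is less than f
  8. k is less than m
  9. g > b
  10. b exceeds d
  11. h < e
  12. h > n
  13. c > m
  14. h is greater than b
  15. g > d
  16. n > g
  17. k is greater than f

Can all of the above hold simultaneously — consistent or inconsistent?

inconsistent

Chaining the given relations yields g < n < h < e < f, so g < f. But one relation states f < g. These cannot both hold.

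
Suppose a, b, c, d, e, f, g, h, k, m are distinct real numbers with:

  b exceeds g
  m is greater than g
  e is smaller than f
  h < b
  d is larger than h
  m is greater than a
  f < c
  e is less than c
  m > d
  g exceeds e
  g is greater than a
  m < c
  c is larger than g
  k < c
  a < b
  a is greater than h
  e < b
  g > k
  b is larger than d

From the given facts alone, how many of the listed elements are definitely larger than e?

5

The elements the relations force above e are f, g, m, b, c — no chain reaches any other.
That is 5.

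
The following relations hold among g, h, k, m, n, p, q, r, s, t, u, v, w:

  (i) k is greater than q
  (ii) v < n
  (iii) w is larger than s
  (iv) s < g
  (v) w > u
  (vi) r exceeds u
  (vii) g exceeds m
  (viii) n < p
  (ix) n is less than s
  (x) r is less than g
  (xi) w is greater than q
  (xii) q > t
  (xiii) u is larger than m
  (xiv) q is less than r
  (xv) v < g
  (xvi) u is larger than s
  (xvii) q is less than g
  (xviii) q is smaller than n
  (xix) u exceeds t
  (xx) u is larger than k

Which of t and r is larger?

r

Chaining the given relations: t < q < n < s < u < r.
So t < r; r is the larger of the two.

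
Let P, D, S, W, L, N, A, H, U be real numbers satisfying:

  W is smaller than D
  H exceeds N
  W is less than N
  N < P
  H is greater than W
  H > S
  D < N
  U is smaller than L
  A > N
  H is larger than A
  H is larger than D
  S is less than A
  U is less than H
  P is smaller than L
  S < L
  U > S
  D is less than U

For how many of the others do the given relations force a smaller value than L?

6

Directly below L: S, U, P.
One step further: D, N (5 so far).
One step further: W (6 so far).
Nothing else is reachable below L; 6 in all.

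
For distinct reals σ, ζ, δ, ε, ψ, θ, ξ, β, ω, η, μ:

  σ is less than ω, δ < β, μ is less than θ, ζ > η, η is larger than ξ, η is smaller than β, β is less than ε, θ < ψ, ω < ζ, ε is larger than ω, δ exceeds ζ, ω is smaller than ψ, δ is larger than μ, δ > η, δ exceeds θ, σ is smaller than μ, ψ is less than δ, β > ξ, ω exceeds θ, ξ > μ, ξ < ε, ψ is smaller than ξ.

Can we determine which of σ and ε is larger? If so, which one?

ε

σ < μ and μ < θ give σ < θ.
With θ < ω: σ < μ < θ < ω.
With ω < ψ: σ < μ < θ < ω < ψ.
Then ψ < ξ extends the chain to ξ.
With ξ < η: σ < μ < θ < ω < ψ < ξ < η.
Then η < ζ extends the chain to ζ.
Then ζ < δ extends the chain to δ.
Then δ < β extends the chain to β.
With β < ε: σ < μ < θ < ω < ψ < ξ < η < ζ < δ < β < ε.
So ε is larger.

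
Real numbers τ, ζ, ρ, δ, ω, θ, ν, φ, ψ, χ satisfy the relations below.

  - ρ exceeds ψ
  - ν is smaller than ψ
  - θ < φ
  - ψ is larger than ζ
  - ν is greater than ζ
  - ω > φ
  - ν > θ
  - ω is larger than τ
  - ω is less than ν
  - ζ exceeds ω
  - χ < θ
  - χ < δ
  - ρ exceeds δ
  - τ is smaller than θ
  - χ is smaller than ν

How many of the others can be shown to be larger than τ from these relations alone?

7

From τ the given relations immediately reach θ, ω.
From those, φ, ζ, ν — 5 in total.
From those, ψ — 6 in total.
From those, ρ — 7 in total.
No other element is forced above τ by the given relations, so the count is 7.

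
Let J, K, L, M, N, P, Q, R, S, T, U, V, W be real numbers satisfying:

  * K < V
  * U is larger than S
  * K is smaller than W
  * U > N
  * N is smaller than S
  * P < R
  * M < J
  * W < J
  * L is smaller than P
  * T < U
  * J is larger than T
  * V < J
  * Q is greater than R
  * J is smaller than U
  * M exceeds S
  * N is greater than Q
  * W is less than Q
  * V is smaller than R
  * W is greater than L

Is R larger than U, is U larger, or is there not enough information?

R < Q and Q < N give R < N.
Then N < S extends the chain to S.
Then S < M extends the chain to M.
Then M < J extends the chain to J.
With J < U: R < Q < N < S < M < J < U.
So U is larger.

U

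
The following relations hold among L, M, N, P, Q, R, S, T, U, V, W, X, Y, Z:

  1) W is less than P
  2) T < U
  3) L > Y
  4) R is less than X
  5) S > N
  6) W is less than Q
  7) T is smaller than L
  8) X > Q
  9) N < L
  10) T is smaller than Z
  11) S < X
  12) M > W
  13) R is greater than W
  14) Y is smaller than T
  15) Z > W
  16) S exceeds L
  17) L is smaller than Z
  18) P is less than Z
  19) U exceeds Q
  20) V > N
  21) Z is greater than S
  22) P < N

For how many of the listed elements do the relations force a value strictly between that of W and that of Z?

4

The relations place W below Z. An element lies strictly between them when it is forced above W and also forced below Z.
Above W: {Q, P, N, V, L, R, S, M, U, X}. Below Z: {P, Y, N, T, L, S}.
Intersection: {P, N, L, S} — 4.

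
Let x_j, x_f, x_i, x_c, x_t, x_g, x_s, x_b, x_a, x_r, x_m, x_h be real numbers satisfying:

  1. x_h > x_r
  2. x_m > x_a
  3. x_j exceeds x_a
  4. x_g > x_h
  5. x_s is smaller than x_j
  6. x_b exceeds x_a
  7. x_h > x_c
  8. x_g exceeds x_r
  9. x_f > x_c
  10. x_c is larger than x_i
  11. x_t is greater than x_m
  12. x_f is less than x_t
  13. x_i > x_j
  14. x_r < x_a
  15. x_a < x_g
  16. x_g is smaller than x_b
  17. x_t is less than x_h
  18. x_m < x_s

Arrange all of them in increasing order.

x_r < x_a < x_m < x_s < x_j < x_i < x_c < x_f < x_t < x_h < x_g < x_b

Each adjacent pair is fixed by a given relation: x_r < x_a; x_a < x_m; x_m < x_s; x_s < x_j; x_j < x_i; x_i < x_c; x_c < x_f; x_f < x_t; x_t < x_h; x_h < x_g; x_g < x_b. Chaining them end to end gives the full order.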